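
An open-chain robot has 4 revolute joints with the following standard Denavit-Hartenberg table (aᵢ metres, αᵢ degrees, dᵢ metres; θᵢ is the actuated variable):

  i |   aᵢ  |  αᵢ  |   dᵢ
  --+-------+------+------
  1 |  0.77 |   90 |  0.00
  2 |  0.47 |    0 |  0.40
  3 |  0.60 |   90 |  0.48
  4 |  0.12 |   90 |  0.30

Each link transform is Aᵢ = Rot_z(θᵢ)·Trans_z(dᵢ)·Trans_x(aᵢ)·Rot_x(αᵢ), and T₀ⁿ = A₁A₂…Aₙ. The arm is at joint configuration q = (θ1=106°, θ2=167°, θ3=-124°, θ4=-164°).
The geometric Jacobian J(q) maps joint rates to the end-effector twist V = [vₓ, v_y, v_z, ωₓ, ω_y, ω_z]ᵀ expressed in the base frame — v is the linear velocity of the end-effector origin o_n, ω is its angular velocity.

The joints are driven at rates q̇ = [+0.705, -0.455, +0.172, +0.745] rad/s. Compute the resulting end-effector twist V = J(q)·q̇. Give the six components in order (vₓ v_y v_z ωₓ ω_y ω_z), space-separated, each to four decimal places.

-0.8644 0.4748 0.0670 -0.4121 0.4104 0.1601

o_n = [0.5740, 1.0708, 0.2169]
J₁: ẑ×o_n = [-1.0708, 0.5740, 0.0000], ω = ẑ
J2: z=[0.9613, 0.2756, 0.0000] o=[-0.2122, 0.7402, 0.0000] → [0.0598, -0.2085, 0.1011, 0.9613, 0.2756, 0.0000]
J3: z=[0.9613, 0.2756, 0.0000] o=[0.2985, 0.4102, 0.1057] → [0.0306, -0.1068, 0.5590, 0.9613, 0.2756, 0.0000]
J4: z=[-0.1880, 0.6556, -0.7314] o=[0.6389, 0.9643, 0.5149] → [-0.1176, -0.0085, 0.0226, -0.1880, 0.6556, -0.7314]
V = J·q̇ = [-0.8644, 0.4748, 0.0670, -0.4121, 0.4104, 0.1601]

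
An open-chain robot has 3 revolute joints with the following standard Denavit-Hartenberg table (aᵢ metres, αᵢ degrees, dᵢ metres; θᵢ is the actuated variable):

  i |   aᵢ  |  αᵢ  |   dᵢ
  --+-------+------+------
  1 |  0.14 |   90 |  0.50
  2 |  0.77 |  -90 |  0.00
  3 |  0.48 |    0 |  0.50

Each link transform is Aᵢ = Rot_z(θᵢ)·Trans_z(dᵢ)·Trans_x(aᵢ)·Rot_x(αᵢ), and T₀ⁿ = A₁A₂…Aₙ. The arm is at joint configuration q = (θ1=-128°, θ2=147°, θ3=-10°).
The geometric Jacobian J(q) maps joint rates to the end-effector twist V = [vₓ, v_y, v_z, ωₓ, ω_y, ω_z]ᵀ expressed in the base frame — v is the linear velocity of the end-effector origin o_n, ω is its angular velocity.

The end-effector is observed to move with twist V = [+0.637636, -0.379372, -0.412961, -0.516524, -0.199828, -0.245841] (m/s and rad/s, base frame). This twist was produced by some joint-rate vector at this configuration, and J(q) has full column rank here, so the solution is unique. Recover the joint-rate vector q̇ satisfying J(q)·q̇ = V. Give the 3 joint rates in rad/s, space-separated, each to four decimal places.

o_n = [0.6574, 0.9769, 0.7575]
J₁: ẑ×o_n = [-0.9769, 0.6574, 0.0000], ω = ẑ
J2: z=[-0.7880, 0.6157, 0.0000] o=[-0.0862, -0.1103, 0.5000] → [0.1585, 0.2029, -1.3145, -0.7880, 0.6157, 0.0000]
J3: z=[0.3353, 0.4292, -0.8387] o=[0.3114, 0.3986, 0.9194] → [0.4155, -0.2359, 0.0454, 0.3353, 0.4292, -0.8387]
q̇ = J⁺·V = [-0.9780, 0.2840, -0.8730]

-0.9780 0.2840 -0.8730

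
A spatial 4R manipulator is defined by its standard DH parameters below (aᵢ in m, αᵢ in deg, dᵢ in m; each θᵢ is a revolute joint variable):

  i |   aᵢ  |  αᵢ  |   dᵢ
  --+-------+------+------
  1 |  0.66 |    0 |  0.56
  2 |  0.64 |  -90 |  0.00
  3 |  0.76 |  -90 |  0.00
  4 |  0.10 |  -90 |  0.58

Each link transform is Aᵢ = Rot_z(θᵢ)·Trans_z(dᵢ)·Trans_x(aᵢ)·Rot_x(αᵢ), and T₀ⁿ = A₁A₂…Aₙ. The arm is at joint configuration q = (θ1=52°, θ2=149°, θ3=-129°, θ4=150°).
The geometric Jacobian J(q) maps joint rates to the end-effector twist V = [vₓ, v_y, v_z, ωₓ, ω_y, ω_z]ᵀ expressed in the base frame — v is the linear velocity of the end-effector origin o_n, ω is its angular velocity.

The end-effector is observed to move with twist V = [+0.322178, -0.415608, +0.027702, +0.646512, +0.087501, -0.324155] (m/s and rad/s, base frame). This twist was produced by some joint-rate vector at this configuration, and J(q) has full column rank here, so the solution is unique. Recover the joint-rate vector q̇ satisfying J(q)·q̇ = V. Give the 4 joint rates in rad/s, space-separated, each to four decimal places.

o_n = [-0.2342, 0.3277, 1.4483]
J₁: ẑ×o_n = [-0.3277, -0.2342, 0.0000], ω = ẑ
J2: z=[0.0000, 0.0000, 1.0000] o=[0.4063, 0.5201, 0.5600] → [0.1923, -0.6406, 0.0000, 0.0000, 0.0000, 1.0000]
J3: z=[0.3584, -0.9336, 0.0000] o=[-0.1912, 0.2907, 0.5600] → [-0.8293, -0.3184, -0.0270, 0.3584, -0.9336, 0.0000]
J4: z=[-0.7255, -0.2785, 0.6293] o=[0.2554, 0.4621, 1.1506] → [0.0017, -0.0921, -0.0389, -0.7255, -0.2785, 0.6293]
q̇ = J⁺·V = [-0.7910, 0.9810, 0.1500, -0.8170]

-0.7910 0.9810 0.1500 -0.8170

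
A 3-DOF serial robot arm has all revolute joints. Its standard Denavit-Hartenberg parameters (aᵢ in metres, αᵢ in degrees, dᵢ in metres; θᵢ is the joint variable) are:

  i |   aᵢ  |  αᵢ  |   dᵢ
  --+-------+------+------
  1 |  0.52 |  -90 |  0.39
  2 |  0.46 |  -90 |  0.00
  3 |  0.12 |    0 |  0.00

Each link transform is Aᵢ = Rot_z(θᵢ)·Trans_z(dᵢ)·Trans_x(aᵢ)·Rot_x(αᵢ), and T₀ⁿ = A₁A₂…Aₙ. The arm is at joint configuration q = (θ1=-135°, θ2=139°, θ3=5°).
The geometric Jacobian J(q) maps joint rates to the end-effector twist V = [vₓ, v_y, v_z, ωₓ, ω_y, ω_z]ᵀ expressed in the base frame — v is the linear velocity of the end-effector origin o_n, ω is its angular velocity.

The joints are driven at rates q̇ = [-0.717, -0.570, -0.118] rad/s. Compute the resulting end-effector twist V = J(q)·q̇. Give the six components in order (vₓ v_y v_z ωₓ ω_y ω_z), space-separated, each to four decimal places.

-0.1792 -0.1154 -0.2501 -0.4578 0.3483 -0.8061

o_n = [-0.0658, -0.0510, 0.0098]
J₁: ẑ×o_n = [0.0510, -0.0658, 0.0000], ω = ẑ
J2: z=[0.7071, -0.7071, 0.0000] o=[-0.3677, -0.3677, 0.3900] → [0.2689, 0.2689, 0.4374, 0.7071, -0.7071, 0.0000]
J3: z=[0.4639, 0.4639, 0.7547] o=[-0.1222, -0.1222, 0.0882] → [-0.0901, 0.0789, 0.0069, 0.4639, 0.4639, 0.7547]
V = J·q̇ = [-0.1792, -0.1154, -0.2501, -0.4578, 0.3483, -0.8061]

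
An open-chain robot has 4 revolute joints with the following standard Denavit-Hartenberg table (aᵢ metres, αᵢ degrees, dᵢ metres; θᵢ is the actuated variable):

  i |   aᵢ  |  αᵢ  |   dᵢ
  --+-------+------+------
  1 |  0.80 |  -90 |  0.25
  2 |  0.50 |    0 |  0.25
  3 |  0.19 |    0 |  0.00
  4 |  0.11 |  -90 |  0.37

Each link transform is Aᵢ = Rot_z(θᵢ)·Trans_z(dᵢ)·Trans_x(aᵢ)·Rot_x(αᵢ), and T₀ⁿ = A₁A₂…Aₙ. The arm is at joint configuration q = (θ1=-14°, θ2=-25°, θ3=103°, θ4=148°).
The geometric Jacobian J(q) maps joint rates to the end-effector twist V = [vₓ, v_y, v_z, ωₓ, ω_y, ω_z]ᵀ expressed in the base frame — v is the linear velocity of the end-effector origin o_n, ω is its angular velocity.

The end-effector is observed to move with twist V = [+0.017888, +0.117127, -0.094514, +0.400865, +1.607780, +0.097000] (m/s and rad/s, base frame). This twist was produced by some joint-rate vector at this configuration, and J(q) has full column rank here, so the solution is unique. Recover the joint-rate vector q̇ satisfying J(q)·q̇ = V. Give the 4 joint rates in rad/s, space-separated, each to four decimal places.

0.0970 0.4090 0.4970 0.7510

o_n = [1.3301, 0.3073, 0.3546]
J₁: ẑ×o_n = [-0.3073, 1.3301, 0.0000], ω = ẑ
J2: z=[0.2419, 0.9703, 0.0000] o=[0.7762, -0.1935, 0.2500] → [0.1015, -0.0253, -0.4162, 0.2419, 0.9703, 0.0000]
J3: z=[0.2419, 0.9703, 0.0000] o=[1.2764, -0.0606, 0.4613] → [-0.1036, 0.0258, 0.0369, 0.2419, 0.9703, 0.0000]
J4: z=[0.2419, 0.9703, 0.0000] o=[1.3147, -0.0701, 0.2755] → [0.0768, -0.0191, 0.0764, 0.2419, 0.9703, 0.0000]
q̇ = J⁺·V = [0.0970, 0.4090, 0.4970, 0.7510]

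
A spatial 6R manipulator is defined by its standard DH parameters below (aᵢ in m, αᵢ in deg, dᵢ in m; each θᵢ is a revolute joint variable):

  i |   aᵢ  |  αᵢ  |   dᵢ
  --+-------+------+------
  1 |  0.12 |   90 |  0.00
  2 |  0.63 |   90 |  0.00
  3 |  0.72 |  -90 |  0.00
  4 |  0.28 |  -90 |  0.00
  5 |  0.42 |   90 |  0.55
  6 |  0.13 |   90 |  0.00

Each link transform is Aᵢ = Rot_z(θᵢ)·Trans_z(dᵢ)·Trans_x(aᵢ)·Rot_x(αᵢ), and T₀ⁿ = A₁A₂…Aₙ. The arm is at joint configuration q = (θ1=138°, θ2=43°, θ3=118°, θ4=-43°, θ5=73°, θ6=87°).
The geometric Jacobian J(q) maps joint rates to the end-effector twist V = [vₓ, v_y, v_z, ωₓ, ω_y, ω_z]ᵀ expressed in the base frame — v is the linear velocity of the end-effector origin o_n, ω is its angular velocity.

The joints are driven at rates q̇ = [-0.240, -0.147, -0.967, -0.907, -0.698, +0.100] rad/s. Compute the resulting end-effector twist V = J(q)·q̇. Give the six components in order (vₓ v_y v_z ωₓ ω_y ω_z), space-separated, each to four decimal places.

-0.3994 1.2748 0.1445 -0.3891 0.2245 0.7048

o_n = [0.8646, 1.2374, 0.3634]
J₁: ẑ×o_n = [-1.2374, 0.8646, 0.0000], ω = ẑ
J2: z=[0.6691, 0.7431, 0.0000] o=[-0.0892, 0.0803, 0.0000] → [0.2701, -0.2432, 0.0655, 0.6691, 0.7431, 0.0000]
J3: z=[-0.5068, 0.4563, -0.7314] o=[-0.4316, 0.3886, 0.4297] → [0.5905, -0.9815, -1.0217, -0.5068, 0.4563, -0.7314]
J4: z=[0.1657, -0.7810, -0.6022] o=[0.1775, 0.6956, 0.1991] → [0.1980, -0.4410, 0.6264, 0.1657, -0.7810, -0.6022]
J5: z=[0.9476, -0.0429, 0.3165] o=[0.2540, 0.8701, -0.0061] → [-0.1321, -0.1569, 0.3743, 0.9476, -0.0429, 0.3165]
J6: z=[0.3096, 0.3675, -0.8770] o=[0.7421, 1.2367, 0.3198] → [0.0167, -0.1209, -0.0448, 0.3096, 0.3675, -0.8770]
V = J·q̇ = [-0.3994, 1.2748, 0.1445, -0.3891, 0.2245, 0.7048]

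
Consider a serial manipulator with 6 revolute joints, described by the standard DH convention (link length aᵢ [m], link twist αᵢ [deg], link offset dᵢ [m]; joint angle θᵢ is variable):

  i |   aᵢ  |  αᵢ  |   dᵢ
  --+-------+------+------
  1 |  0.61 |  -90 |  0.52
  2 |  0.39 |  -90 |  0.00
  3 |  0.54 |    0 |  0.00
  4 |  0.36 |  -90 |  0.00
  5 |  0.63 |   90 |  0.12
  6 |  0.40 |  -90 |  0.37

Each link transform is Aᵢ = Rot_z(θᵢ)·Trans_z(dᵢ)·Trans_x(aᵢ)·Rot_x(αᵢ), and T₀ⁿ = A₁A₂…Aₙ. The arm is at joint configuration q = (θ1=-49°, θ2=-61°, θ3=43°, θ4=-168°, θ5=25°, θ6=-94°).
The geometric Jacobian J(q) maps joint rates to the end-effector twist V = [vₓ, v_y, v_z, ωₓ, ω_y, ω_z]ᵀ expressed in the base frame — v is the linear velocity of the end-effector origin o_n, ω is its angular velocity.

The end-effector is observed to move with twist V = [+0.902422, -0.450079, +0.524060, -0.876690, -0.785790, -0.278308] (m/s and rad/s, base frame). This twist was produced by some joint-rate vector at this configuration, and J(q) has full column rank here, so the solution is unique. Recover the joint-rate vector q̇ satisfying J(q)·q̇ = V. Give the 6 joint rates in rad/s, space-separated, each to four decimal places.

-0.0660 -0.5600 0.2410 0.7440 -0.4990 -0.9560

o_n = [0.6877, -0.2703, 0.4346]
J₁: ẑ×o_n = [0.2703, 0.6877, -0.0000], ω = ẑ
J2: z=[0.7547, 0.6561, 0.0000] o=[0.4002, -0.4604, 0.5200] → [-0.0560, 0.0644, -0.0451, 0.7547, 0.6561, 0.0000]
J3: z=[0.5738, -0.6601, -0.4848] o=[0.5242, -0.6031, 0.8611] → [0.4429, 0.1655, 0.2988, 0.5738, -0.6601, -0.4848]
J4: z=[0.5738, -0.6601, -0.4848] o=[0.3719, -0.9892, 1.2065] → [0.8581, 0.2898, 0.6209, 0.5738, -0.6601, -0.4848]
J5: z=[0.6934, 0.0766, 0.7164] o=[0.5288, -0.7202, 1.0259] → [-0.3676, 0.5239, 0.2998, 0.6934, 0.0766, 0.7164]
J6: z=[0.7042, -0.2824, -0.6514] o=[0.7081, -0.1086, 0.9545] → [0.0415, 0.3794, -0.1197, 0.7042, -0.2824, -0.6514]
q̇ = J⁺·V = [-0.0660, -0.5600, 0.2410, 0.7440, -0.4990, -0.9560]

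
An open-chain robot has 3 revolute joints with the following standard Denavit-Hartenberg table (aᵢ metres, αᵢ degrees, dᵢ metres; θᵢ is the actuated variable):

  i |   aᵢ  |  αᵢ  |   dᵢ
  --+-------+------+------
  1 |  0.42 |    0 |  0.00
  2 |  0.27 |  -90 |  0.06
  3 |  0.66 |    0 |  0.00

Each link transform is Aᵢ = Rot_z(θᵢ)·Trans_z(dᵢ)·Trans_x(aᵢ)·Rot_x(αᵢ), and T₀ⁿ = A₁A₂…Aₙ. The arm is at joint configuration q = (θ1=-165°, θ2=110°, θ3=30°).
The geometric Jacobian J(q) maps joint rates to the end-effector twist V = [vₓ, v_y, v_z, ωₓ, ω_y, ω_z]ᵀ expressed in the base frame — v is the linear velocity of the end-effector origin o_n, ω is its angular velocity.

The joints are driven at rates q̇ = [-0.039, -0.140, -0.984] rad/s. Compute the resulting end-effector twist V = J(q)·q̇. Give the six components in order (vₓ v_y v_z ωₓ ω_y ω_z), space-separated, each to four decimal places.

o_n = [0.0770, -0.7981, -0.2700]
J₁: ẑ×o_n = [0.7981, 0.0770, -0.0000], ω = ẑ
J2: z=[0.0000, 0.0000, 1.0000] o=[-0.4057, -0.1087, 0.0000] → [0.6894, 0.4827, -0.0000, 0.0000, 0.0000, 1.0000]
J3: z=[0.8192, 0.5736, 0.0000] o=[-0.2508, -0.3299, 0.0600] → [-0.1893, 0.2703, -0.5716, 0.8192, 0.5736, 0.0000]
V = J·q̇ = [0.0586, -0.3366, 0.5624, -0.8060, -0.5644, -0.1790]

0.0586 -0.3366 0.5624 -0.8060 -0.5644 -0.1790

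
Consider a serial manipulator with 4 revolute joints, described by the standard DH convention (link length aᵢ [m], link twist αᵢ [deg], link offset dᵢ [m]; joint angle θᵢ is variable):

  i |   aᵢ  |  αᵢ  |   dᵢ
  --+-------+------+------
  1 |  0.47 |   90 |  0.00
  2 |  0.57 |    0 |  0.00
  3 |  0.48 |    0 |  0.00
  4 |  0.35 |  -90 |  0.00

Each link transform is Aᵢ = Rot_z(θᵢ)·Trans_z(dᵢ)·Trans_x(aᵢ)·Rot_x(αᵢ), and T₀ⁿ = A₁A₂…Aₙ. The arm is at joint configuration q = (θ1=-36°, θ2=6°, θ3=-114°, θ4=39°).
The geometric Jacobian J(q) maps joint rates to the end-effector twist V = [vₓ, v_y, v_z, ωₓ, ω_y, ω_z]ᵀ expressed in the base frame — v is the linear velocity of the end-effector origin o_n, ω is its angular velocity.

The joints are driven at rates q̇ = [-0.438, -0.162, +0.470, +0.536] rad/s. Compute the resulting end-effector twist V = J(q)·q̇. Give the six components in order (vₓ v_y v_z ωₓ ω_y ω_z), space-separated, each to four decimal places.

o_n = [0.8203, -0.5960, -0.7237]
J₁: ẑ×o_n = [0.5960, 0.8203, -0.0000], ω = ẑ
J2: z=[-0.5878, -0.8090, 0.0000] o=[0.3802, -0.2763, 0.0000] → [0.5855, -0.4254, 0.5440, -0.5878, -0.8090, 0.0000]
J3: z=[-0.5878, -0.8090, 0.0000] o=[0.8389, -0.6095, 0.0596] → [0.6337, -0.4604, -0.0229, -0.5878, -0.8090, 0.0000]
J4: z=[-0.5878, -0.8090, 0.0000] o=[0.7189, -0.5223, -0.3969] → [0.2643, -0.1921, 0.1254, -0.5878, -0.8090, 0.0000]
V = J·q̇ = [0.0836, -0.6097, -0.0317, -0.4961, -0.6828, -0.4380]

0.0836 -0.6097 -0.0317 -0.4961 -0.6828 -0.4380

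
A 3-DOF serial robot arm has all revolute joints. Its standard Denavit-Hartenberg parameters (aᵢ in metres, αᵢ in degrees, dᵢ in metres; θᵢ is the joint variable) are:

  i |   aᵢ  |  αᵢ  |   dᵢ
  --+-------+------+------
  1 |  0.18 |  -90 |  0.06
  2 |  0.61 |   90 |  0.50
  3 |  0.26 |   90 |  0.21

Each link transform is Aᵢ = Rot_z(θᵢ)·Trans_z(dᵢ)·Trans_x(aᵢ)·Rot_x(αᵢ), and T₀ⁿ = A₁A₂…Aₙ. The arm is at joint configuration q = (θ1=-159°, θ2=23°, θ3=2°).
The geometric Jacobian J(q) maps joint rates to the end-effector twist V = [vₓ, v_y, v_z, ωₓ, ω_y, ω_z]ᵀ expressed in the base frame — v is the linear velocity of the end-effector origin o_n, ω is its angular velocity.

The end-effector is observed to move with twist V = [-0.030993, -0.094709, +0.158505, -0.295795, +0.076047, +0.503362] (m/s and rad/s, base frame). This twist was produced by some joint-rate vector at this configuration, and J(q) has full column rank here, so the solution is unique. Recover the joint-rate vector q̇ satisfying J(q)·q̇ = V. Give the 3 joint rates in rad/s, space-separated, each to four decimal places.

o_n = [-0.8097, -0.8561, -0.0866]
J₁: ẑ×o_n = [0.8561, -0.8097, 0.0000], ω = ẑ
J2: z=[0.3584, -0.9336, 0.0000] o=[-0.1680, -0.0645, 0.0600] → [0.1368, 0.0525, -0.8827, 0.3584, -0.9336, 0.0000]
J3: z=[-0.3648, -0.1400, 0.9205] o=[-0.5131, -0.7325, -0.1783] → [0.1009, -0.2396, 0.0035, -0.3648, -0.1400, 0.9205]
q̇ = J⁺·V = [-0.0830, -0.1770, 0.6370]

-0.0830 -0.1770 0.6370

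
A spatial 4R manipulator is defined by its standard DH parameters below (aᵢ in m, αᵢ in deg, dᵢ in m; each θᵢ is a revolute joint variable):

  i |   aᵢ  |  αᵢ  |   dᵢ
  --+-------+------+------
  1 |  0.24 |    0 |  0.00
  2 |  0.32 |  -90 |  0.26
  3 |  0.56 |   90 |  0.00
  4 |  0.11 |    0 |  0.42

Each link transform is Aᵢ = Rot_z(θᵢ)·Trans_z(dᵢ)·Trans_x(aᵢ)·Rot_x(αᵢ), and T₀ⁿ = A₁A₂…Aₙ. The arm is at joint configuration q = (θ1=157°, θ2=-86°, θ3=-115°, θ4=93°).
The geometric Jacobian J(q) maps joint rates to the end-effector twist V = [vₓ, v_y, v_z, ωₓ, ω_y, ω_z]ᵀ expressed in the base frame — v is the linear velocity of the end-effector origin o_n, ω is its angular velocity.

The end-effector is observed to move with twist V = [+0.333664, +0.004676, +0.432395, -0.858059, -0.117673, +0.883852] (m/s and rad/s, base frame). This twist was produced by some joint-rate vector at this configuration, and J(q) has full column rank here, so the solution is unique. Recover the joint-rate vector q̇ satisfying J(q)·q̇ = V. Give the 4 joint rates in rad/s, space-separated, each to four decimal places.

0.1710 0.8950 0.7730 0.4310

o_n = [-0.4208, -0.1493, 0.5848]
J₁: ẑ×o_n = [0.1493, -0.4208, 0.0000], ω = ẑ
J2: z=[0.0000, 0.0000, 1.0000] o=[-0.2209, 0.0938, 0.0000] → [0.2431, -0.1999, 0.0000, 0.0000, 0.0000, 1.0000]
J3: z=[-0.9455, 0.3256, 0.0000] o=[-0.1167, 0.3963, 0.2600] → [0.1057, 0.3071, 0.6149, -0.9455, 0.3256, 0.0000]
J4: z=[-0.2951, -0.8569, -0.4226] o=[-0.1938, 0.1726, 0.7675] → [0.0206, 0.0420, -0.0996, -0.2951, -0.8569, -0.4226]
q̇ = J⁺·V = [0.1710, 0.8950, 0.7730, 0.4310]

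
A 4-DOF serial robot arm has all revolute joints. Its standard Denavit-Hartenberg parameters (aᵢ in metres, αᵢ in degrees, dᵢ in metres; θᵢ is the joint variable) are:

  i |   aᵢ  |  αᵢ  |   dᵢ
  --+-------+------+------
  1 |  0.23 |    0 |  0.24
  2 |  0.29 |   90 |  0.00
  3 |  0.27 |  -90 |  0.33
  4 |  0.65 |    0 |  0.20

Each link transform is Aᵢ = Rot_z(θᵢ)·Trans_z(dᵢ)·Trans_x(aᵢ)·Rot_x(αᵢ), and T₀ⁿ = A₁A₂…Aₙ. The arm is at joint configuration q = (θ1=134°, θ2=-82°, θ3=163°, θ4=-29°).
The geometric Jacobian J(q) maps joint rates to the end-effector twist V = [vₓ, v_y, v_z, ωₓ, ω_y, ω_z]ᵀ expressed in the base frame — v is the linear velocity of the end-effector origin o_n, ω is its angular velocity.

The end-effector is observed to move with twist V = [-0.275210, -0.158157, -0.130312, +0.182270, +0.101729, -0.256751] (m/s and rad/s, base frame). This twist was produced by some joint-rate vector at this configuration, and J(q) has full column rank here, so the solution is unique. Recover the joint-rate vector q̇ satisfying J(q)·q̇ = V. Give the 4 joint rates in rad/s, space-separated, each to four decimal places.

o_n = [-0.0025, -0.6812, 0.2939]
J₁: ẑ×o_n = [0.6812, -0.0025, 0.0000], ω = ẑ
J2: z=[0.0000, 0.0000, 1.0000] o=[-0.1598, 0.1654, 0.2400] → [0.8466, 0.1572, -0.0000, 0.0000, 0.0000, 1.0000]
J3: z=[0.7880, -0.6157, 0.0000] o=[0.0188, 0.3940, 0.2400] → [-0.0332, -0.0425, -0.8603, 0.7880, -0.6157, 0.0000]
J4: z=[-0.1800, -0.2304, -0.9563] o=[0.1198, -0.0127, 0.3189] → [-0.6335, 0.1125, 0.0921, -0.1800, -0.2304, -0.9563]
q̇ = J⁺·V = [-0.3670, -0.5190, 0.0810, -0.6580]

-0.3670 -0.5190 0.0810 -0.6580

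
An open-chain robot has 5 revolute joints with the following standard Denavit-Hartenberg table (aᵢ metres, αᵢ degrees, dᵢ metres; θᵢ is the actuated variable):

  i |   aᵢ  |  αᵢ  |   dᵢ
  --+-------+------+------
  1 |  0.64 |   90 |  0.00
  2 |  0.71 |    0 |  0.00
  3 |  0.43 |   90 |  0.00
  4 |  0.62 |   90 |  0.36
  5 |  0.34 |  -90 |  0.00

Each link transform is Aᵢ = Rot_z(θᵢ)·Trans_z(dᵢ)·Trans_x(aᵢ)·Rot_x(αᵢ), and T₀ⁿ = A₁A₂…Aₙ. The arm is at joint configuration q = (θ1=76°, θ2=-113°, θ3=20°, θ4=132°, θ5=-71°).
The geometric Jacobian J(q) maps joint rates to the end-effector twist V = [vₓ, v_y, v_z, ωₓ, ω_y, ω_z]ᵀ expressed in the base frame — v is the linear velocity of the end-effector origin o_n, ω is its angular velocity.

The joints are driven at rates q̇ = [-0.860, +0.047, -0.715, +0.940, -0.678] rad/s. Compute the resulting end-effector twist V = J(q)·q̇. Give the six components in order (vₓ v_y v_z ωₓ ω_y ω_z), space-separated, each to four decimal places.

o_n = [0.6060, 0.1861, -0.5927]
J₁: ẑ×o_n = [-0.1861, 0.6060, 0.0000], ω = ẑ
J2: z=[0.9703, -0.2419, 0.0000] o=[0.1548, 0.6210, 0.0000] → [0.1434, 0.5751, -0.3128, 0.9703, -0.2419, 0.0000]
J3: z=[0.9703, -0.2419, 0.0000] o=[0.0877, 0.3518, -0.6536] → [-0.0147, -0.0591, -0.0354, 0.9703, -0.2419, 0.0000]
J4: z=[-0.2416, -0.9690, 0.0523] o=[0.0823, 0.3300, -1.0830] → [-0.4675, 0.1459, 0.5423, -0.2416, -0.9690, 0.0523]
J5: z=[0.6398, -0.1996, -0.7421] o=[0.4476, -0.1093, -0.6498] → [0.2078, -0.1541, 0.2206, 0.6398, -0.1996, -0.7421]
V = J·q̇ = [-0.4030, -0.2103, 0.3708, -1.3091, -0.6139, -0.3076]

-0.4030 -0.2103 0.3708 -1.3091 -0.6139 -0.3076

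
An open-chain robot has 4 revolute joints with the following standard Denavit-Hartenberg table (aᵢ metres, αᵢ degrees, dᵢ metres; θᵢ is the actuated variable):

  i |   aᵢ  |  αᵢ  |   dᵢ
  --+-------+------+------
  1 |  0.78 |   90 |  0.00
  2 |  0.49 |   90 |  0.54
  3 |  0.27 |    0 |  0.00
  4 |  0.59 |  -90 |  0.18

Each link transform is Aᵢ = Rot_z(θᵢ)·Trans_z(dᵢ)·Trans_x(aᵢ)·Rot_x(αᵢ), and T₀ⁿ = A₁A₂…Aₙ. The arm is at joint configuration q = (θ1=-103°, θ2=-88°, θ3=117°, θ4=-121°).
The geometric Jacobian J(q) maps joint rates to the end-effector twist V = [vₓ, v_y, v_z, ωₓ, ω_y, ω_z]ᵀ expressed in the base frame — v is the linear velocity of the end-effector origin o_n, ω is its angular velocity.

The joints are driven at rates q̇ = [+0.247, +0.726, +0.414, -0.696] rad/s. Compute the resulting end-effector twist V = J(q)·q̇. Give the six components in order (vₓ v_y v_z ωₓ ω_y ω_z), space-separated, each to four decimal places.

0.1664 -0.9384 0.0048 -0.7708 -0.1113 0.2568

o_n = [-0.8630, -0.4509, -0.9617]
J₁: ẑ×o_n = [0.4509, -0.8630, 0.0000], ω = ẑ
J2: z=[-0.9744, 0.2250, 0.0000] o=[-0.1755, -0.7600, 0.0000] → [-0.2163, -0.9370, -0.1465, -0.9744, 0.2250, 0.0000]
J3: z=[0.2248, 0.9738, -0.0349] o=[-0.7055, -0.6552, -0.4897] → [-0.4525, 0.1116, 0.1993, 0.2248, 0.9738, -0.0349]
J4: z=[0.2248, 0.9738, -0.0349] o=[-0.9389, -0.5969, -0.3672] → [-0.5738, 0.1310, -0.0411, 0.2248, 0.9738, -0.0349]
V = J·q̇ = [0.1664, -0.9384, 0.0048, -0.7708, -0.1113, 0.2568]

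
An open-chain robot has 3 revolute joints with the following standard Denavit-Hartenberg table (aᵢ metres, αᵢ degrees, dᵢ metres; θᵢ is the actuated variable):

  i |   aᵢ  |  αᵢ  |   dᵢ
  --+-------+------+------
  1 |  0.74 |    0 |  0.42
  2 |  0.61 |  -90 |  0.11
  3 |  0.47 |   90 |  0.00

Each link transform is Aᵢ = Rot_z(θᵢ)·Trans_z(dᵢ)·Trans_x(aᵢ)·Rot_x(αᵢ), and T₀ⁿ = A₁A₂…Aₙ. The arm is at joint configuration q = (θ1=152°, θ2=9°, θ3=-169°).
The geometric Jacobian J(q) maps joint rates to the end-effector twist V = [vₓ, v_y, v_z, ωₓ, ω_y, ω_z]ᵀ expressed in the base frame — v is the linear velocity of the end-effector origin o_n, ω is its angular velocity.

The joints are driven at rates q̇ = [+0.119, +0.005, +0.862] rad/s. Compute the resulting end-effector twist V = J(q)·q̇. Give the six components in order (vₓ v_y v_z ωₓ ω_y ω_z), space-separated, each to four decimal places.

-0.1204 -0.0700 0.3977 -0.2806 -0.8150 0.1240

o_n = [-0.7939, 0.3958, 0.6197]
J₁: ẑ×o_n = [-0.3958, -0.7939, 0.0000], ω = ẑ
J2: z=[0.0000, 0.0000, 1.0000] o=[-0.6534, 0.3474, 0.4200] → [-0.0484, -0.1405, 0.0000, 0.0000, 0.0000, 1.0000]
J3: z=[-0.3256, -0.9455, 0.0000] o=[-1.2301, 0.5460, 0.5300] → [-0.0848, 0.0292, 0.4614, -0.3256, -0.9455, 0.0000]
V = J·q̇ = [-0.1204, -0.0700, 0.3977, -0.2806, -0.8150, 0.1240]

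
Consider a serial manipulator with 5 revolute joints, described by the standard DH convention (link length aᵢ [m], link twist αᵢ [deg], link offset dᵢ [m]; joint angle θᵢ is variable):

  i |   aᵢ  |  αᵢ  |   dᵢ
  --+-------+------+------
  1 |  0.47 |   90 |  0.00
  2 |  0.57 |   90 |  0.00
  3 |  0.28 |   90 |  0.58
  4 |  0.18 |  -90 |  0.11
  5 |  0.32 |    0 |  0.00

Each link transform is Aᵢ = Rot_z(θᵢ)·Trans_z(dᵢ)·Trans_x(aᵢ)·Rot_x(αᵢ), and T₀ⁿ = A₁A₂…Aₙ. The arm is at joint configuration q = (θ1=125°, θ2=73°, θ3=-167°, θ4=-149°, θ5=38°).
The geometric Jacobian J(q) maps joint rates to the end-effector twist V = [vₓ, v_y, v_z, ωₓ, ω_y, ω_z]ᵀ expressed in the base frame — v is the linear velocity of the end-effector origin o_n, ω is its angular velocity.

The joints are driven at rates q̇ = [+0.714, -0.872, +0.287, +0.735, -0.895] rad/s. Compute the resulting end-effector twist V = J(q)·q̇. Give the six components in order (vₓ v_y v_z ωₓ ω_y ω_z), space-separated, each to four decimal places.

-0.4264 -0.2158 -0.4071 -0.6685 0.8639 0.6772

o_n = [-0.6321, 0.7903, 0.5436]
J₁: ẑ×o_n = [-0.7903, -0.6321, 0.0000], ω = ẑ
J2: z=[0.8192, 0.5736, 0.0000] o=[-0.2696, 0.3850, 0.0000] → [0.3118, -0.4453, 0.5399, 0.8192, 0.5736, 0.0000]
J3: z=[-0.5485, 0.7834, -0.2924] o=[-0.3652, 0.5215, 0.5451] → [0.0774, 0.0772, 0.0616, -0.5485, 0.7834, -0.2924]
J4: z=[0.8359, 0.5050, -0.2151] o=[-0.6892, 0.8744, 0.1146] → [0.1985, -0.3708, -0.0991, 0.8359, 0.5050, -0.2151]
J5: z=[0.4594, -0.8581, -0.2293] o=[-0.5431, 0.9132, 0.2618] → [-0.2700, -0.1091, -0.1328, 0.4594, -0.8581, -0.2293]
V = J·q̇ = [-0.4264, -0.2158, -0.4071, -0.6685, 0.8639, 0.6772]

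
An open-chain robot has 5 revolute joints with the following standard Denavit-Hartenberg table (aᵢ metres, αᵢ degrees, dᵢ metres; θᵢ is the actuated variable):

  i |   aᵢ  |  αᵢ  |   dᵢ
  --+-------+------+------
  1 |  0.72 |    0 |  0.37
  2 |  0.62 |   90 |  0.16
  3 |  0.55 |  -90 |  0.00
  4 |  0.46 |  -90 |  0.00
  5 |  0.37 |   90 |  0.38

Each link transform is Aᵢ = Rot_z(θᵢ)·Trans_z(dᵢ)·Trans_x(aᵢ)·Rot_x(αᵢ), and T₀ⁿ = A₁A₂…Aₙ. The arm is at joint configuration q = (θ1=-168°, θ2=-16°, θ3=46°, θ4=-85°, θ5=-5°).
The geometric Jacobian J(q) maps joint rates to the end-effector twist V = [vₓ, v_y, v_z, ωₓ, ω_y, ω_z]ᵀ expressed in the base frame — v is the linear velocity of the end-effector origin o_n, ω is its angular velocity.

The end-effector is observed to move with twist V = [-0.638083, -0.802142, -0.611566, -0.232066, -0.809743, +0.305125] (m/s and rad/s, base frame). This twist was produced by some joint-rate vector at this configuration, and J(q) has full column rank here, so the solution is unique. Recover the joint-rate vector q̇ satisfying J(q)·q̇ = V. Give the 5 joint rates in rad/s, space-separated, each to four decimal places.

o_n = [-1.9378, 0.7308, 1.2723]
J₁: ẑ×o_n = [-0.7308, -1.9378, 0.0000], ω = ẑ
J2: z=[0.0000, 0.0000, 1.0000] o=[-0.7043, -0.1497, 0.3700] → [-0.8805, -1.2336, 0.0000, 0.0000, 0.0000, 1.0000]
J3: z=[0.0698, 0.9976, 0.0000] o=[-1.3228, -0.1064, 0.5300] → [0.7405, -0.0518, 0.6720, 0.0698, 0.9976, 0.0000]
J4: z=[0.7176, -0.0502, 0.6947] o=[-1.7039, -0.0798, 0.9256] → [-0.5805, -0.4113, 0.5699, 0.7176, -0.0502, 0.6947]
J5: z=[-0.6964, -0.0387, 0.7166] o=[-1.6997, 0.3793, 0.9545] → [-0.2642, 0.0507, -0.2540, -0.6964, -0.0387, 0.7166]
q̇ = J⁺·V = [0.9530, -0.7960, -0.8040, -0.0230, 0.2290]

0.9530 -0.7960 -0.8040 -0.0230 0.2290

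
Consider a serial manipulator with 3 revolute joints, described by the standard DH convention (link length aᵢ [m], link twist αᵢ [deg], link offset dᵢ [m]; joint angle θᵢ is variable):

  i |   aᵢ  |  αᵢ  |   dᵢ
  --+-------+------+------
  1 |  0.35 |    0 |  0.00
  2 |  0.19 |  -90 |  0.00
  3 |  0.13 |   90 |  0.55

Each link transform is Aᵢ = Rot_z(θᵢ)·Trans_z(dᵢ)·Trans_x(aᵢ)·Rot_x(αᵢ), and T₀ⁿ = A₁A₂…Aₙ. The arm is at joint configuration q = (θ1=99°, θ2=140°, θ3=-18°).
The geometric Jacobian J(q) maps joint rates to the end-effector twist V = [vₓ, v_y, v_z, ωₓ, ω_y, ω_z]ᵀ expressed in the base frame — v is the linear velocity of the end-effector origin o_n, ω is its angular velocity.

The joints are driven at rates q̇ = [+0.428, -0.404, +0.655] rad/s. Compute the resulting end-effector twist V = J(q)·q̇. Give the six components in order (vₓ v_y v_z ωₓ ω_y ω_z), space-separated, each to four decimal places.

o_n = [0.2552, -0.2064, 0.0402]
J₁: ẑ×o_n = [0.2064, 0.2552, -0.0000], ω = ẑ
J2: z=[0.0000, 0.0000, 1.0000] o=[-0.0548, 0.3457, 0.0000] → [0.5521, 0.3099, -0.0000, 0.0000, 0.0000, 1.0000]
J3: z=[0.8572, -0.5150, 0.0000] o=[-0.1526, 0.1828, 0.0000] → [-0.0207, -0.0344, -0.1236, 0.8572, -0.5150, 0.0000]
V = J·q̇ = [-0.1483, -0.0386, -0.0810, 0.5614, -0.3373, 0.0240]

-0.1483 -0.0386 -0.0810 0.5614 -0.3373 0.0240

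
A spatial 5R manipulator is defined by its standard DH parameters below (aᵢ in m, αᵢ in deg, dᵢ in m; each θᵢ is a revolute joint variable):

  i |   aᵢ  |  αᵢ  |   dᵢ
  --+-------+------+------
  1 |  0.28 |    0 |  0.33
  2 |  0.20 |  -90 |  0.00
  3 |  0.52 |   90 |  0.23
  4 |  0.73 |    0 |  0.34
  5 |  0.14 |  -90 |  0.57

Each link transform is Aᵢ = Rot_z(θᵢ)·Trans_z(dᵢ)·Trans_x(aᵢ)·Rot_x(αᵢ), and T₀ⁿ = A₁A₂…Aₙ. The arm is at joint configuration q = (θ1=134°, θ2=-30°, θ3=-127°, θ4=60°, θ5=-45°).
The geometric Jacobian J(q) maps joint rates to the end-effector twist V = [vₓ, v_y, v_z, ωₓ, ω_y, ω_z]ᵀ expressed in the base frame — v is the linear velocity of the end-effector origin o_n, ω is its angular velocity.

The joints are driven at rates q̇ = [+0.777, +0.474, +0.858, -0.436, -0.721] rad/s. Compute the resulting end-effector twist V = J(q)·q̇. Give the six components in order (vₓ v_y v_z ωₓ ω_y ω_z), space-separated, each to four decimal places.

o_n = [-0.7903, -1.1228, 0.5971]
J₁: ẑ×o_n = [1.1228, -0.7903, 0.0000], ω = ẑ
J2: z=[0.0000, 0.0000, 1.0000] o=[-0.1945, 0.2014, 0.3300] → [1.3242, -0.5958, 0.0000, 0.0000, 0.0000, 1.0000]
J3: z=[-0.9703, -0.2419, 0.0000] o=[-0.2429, 0.3955, 0.3300] → [-0.0646, 0.2592, 1.3407, -0.9703, -0.2419, 0.0000]
J4: z=[0.1932, -0.7749, -0.6018] o=[-0.3903, 0.0362, 0.7453] → [-0.5827, 0.2693, -0.5338, 0.1932, -0.7749, -0.6018]
J5: z=[0.1932, -0.7749, -0.6018] o=[-0.8849, -0.5934, 0.8322] → [-0.1365, -0.0116, -0.0289, 0.1932, -0.7749, -0.6018]
V = J·q̇ = [1.7971, -0.7831, 1.4040, -1.0561, 0.6890, 1.9473]

1.7971 -0.7831 1.4040 -1.0561 0.6890 1.9473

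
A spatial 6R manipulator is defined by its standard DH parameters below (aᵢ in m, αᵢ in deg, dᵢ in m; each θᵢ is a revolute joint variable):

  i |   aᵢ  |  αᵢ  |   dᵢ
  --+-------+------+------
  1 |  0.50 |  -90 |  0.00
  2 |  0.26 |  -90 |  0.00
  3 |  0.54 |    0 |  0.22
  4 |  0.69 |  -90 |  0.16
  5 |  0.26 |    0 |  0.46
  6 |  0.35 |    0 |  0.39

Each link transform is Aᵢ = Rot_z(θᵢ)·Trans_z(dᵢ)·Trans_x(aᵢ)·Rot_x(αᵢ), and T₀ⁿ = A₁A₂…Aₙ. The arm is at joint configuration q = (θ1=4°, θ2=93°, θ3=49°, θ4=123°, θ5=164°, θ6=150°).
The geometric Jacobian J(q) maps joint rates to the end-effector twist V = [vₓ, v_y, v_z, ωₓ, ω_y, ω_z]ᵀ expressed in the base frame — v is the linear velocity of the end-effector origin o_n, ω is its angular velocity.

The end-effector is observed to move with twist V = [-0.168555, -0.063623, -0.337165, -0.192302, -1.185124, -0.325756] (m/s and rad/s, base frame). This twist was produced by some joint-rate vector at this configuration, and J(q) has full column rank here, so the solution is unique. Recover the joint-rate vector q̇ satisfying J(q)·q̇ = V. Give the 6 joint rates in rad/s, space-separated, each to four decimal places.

-0.2660 -0.6420 0.8440 -0.5730 -0.0020 -0.5300

o_n = [-0.0734, 0.3348, 0.2096]
J₁: ẑ×o_n = [-0.3348, -0.0734, 0.0000], ω = ẑ
J2: z=[-0.0698, 0.9976, 0.0000] o=[0.4988, 0.0349, 0.0000] → [0.2091, 0.0146, 0.5499, -0.0698, 0.9976, 0.0000]
J3: z=[-0.9962, -0.0697, 0.0523] o=[0.4852, 0.0339, -0.2596] → [-0.0484, 0.4383, -0.3386, -0.9962, -0.0697, 0.0523]
J4: z=[-0.9962, -0.0697, 0.0523] o=[0.2760, -0.3892, -0.6019] → [-0.0944, 0.7902, -0.7456, -0.9962, -0.0697, 0.0523]
J5: z=[-0.0618, 0.9884, 0.1390] o=[0.1590, -0.4937, 0.0888] → [0.0043, -0.0248, 0.1785, -0.0618, 0.9884, 0.1390]
J6: z=[-0.0618, 0.9884, 0.1390] o=[0.1866, -0.0003, -0.0982] → [0.2577, -0.0171, 0.2363, -0.0618, 0.9884, 0.1390]
q̇ = J⁺·V = [-0.2660, -0.6420, 0.8440, -0.5730, -0.0020, -0.5300]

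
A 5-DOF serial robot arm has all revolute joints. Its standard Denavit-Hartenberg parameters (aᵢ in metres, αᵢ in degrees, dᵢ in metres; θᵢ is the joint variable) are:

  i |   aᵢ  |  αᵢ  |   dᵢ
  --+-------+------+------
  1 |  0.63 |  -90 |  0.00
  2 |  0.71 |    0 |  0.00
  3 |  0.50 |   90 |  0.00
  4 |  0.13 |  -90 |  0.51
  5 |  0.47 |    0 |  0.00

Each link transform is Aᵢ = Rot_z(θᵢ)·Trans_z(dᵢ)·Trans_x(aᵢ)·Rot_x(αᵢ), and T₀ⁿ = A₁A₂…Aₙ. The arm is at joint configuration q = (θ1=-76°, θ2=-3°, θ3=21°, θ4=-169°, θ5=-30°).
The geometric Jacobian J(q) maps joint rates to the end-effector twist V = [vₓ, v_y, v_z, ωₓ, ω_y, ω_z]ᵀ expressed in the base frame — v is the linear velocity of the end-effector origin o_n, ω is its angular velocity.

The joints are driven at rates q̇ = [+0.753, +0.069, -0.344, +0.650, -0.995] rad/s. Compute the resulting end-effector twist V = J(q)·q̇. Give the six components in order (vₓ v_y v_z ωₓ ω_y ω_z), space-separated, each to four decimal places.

o_n = [0.2740, -1.5224, 0.7541]
J₁: ẑ×o_n = [1.5224, 0.2740, -0.0000], ω = ẑ
J2: z=[0.9703, 0.2419, 0.0000] o=[0.1524, -0.6113, 0.0000] → [0.1824, -0.7317, -0.9134, 0.9703, 0.2419, 0.0000]
J3: z=[0.9703, 0.2419, 0.0000] o=[0.3239, -1.2993, 0.0372] → [0.1734, -0.6956, -0.2044, 0.9703, 0.2419, 0.0000]
J4: z=[0.0748, -0.2998, 0.9511] o=[0.4390, -1.7607, -0.1173] → [-0.4879, -0.2221, -0.0317, 0.0748, -0.2998, 0.9511]
J5: z=[-0.9086, -0.4136, -0.0590] o=[0.4237, -1.8018, 0.4071] → [-0.1270, 0.3241, -0.3158, -0.9086, -0.4136, -0.0590]
V = J·q̇ = [0.9085, -0.0717, 0.3009, 0.6858, 0.1501, 1.4299]

0.9085 -0.0717 0.3009 0.6858 0.1501 1.4299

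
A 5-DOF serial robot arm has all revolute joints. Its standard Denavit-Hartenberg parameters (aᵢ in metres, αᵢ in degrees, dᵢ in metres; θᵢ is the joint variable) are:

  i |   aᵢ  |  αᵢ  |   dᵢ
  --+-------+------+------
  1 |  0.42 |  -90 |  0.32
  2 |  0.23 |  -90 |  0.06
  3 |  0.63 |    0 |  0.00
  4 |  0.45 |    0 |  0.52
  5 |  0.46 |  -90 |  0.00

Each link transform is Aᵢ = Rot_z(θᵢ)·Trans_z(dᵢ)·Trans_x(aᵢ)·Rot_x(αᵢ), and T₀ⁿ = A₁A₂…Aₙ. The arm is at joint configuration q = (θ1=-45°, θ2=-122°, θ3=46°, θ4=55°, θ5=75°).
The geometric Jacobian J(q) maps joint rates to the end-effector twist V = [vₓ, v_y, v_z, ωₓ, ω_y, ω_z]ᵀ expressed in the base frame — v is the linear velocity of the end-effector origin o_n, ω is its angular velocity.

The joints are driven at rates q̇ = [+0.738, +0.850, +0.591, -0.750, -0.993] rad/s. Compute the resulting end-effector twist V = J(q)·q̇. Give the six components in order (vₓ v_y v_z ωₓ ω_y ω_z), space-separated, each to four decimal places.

o_n = [-0.0503, -1.1758, 0.6998]
J₁: ẑ×o_n = [1.1758, -0.0503, 0.0000], ω = ẑ
J2: z=[0.7071, 0.7071, 0.0000] o=[0.2970, -0.2970, 0.3200] → [0.2685, -0.2685, -0.3759, 0.7071, 0.7071, 0.0000]
J3: z=[0.5997, -0.5997, 0.5299] o=[0.2532, -0.1684, 0.5151] → [0.4231, -0.2716, -0.7861, 0.5997, -0.5997, 0.5299]
J4: z=[0.5997, -0.5997, 0.5299] o=[-0.2312, -0.3248, 0.8862] → [0.5627, 0.2076, -0.4018, 0.5997, -0.5997, 0.5299]
J5: z=[0.5997, -0.5997, 0.5299] o=[-0.1996, -0.9812, 1.0889] → [0.3365, 0.3125, -0.0272, 0.5997, -0.5997, 0.5299]
V = J·q̇ = [0.5899, -0.8919, -0.4557, -0.0898, 1.2918, 0.1275]

0.5899 -0.8919 -0.4557 -0.0898 1.2918 0.1275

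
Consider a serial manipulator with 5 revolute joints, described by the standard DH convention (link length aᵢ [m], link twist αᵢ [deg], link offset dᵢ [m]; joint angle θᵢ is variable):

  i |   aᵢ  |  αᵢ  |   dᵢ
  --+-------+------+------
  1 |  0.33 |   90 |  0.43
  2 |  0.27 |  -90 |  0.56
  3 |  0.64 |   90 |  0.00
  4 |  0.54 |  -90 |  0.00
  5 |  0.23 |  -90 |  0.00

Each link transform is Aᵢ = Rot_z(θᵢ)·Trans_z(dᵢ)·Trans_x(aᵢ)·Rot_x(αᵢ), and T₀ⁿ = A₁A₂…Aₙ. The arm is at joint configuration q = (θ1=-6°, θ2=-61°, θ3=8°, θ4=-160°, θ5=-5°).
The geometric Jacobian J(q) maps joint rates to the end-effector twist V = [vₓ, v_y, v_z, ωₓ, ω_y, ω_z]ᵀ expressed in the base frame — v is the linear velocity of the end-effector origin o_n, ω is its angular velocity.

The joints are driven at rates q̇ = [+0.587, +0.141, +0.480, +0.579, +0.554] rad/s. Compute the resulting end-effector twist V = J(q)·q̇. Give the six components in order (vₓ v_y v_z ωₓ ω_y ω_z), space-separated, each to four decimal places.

o_n = [0.1296, -0.6082, 0.1355]
J₁: ẑ×o_n = [0.6082, 0.1296, -0.0000], ω = ẑ
J2: z=[-0.1045, -0.9945, 0.0000] o=[0.3282, -0.0345, 0.4300] → [0.2928, -0.0308, -0.1375, -0.1045, -0.9945, 0.0000]
J3: z=[0.8698, -0.0914, 0.4848] o=[0.3998, -0.6051, 0.1939] → [0.0069, -0.0803, -0.0274, 0.8698, -0.0914, 0.4848]
J4: z=[-0.0364, -0.9919, -0.1217] o=[0.7147, -0.5486, -0.3605] → [-0.4992, 0.0893, -0.5782, -0.0364, -0.9919, -0.1217]
J5: z=[-0.6491, 0.1161, -0.7518] o=[0.3044, -0.5765, -0.0105] → [-0.0069, 0.2262, 0.0409, -0.6491, 0.1161, -0.7518]
V = J·q̇ = [0.1087, 0.2102, -0.3447, 0.0221, -0.6941, 0.3327]

0.1087 0.2102 -0.3447 0.0221 -0.6941 0.3327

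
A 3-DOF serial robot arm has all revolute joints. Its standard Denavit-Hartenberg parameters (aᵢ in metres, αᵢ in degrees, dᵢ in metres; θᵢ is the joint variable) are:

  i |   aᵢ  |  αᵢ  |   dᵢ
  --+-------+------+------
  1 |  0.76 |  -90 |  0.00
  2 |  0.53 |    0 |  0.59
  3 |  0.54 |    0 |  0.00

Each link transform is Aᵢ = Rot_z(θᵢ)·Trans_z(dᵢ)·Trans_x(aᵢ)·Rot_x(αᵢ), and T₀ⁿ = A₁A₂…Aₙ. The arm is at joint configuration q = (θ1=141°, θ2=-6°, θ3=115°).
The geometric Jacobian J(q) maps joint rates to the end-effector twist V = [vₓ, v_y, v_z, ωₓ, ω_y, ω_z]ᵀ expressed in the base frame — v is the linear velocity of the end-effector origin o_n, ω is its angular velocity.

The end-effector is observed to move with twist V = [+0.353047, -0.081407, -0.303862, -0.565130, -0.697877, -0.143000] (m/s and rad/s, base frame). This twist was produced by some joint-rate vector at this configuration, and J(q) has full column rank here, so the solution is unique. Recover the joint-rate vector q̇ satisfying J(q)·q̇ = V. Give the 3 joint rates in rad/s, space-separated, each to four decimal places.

o_n = [-1.2349, 0.2408, -0.4552]
J₁: ẑ×o_n = [-0.2408, -1.2349, 0.0000], ω = ẑ
J2: z=[-0.6293, -0.7771, 0.0000] o=[-0.5906, 0.4783, 0.0000] → [0.3537, -0.2865, -0.3513, -0.6293, -0.7771, 0.0000]
J3: z=[-0.6293, -0.7771, 0.0000] o=[-1.3716, 0.3515, 0.0554] → [0.3968, -0.3213, 0.1758, -0.6293, -0.7771, 0.0000]
q̇ = J⁺·V = [-0.1430, 0.8760, 0.0220]

-0.1430 0.8760 0.0220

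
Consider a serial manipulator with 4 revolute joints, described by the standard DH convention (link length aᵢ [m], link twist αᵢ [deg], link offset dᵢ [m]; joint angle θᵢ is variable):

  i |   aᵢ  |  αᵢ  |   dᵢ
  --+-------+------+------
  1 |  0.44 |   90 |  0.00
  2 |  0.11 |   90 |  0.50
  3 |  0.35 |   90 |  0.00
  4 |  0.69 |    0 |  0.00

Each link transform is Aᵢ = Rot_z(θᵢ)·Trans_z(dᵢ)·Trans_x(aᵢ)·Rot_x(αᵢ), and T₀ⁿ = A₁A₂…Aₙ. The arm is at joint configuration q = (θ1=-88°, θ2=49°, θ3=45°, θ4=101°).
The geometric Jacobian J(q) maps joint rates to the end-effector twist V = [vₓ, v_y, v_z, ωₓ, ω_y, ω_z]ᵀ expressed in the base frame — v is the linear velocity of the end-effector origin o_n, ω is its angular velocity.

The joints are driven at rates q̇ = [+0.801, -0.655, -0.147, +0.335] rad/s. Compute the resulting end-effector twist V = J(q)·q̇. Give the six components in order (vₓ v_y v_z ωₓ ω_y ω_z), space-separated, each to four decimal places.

1.0917 -0.2022 -0.5235 0.8929 -0.0133 1.0762

o_n = [-0.6147, -1.1468, -0.2448]
J₁: ẑ×o_n = [1.1468, -0.6147, 0.0000], ω = ẑ
J2: z=[-0.9994, -0.0349, 0.0000] o=[0.0154, -0.4397, 0.0000] → [0.0085, -0.2447, 0.6846, -0.9994, -0.0349, 0.0000]
J3: z=[0.0263, -0.7542, -0.6561] o=[-0.4818, -0.5293, 0.0830] → [-0.1578, 0.0958, -0.1165, 0.0263, -0.7542, -0.6561]
J4: z=[0.7229, -0.4389, 0.5337] o=[-0.7235, -0.7002, 0.2698] → [0.4642, 0.4300, -0.2751, 0.7229, -0.4389, 0.5337]
V = J·q̇ = [1.0917, -0.2022, -0.5235, 0.8929, -0.0133, 1.0762]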